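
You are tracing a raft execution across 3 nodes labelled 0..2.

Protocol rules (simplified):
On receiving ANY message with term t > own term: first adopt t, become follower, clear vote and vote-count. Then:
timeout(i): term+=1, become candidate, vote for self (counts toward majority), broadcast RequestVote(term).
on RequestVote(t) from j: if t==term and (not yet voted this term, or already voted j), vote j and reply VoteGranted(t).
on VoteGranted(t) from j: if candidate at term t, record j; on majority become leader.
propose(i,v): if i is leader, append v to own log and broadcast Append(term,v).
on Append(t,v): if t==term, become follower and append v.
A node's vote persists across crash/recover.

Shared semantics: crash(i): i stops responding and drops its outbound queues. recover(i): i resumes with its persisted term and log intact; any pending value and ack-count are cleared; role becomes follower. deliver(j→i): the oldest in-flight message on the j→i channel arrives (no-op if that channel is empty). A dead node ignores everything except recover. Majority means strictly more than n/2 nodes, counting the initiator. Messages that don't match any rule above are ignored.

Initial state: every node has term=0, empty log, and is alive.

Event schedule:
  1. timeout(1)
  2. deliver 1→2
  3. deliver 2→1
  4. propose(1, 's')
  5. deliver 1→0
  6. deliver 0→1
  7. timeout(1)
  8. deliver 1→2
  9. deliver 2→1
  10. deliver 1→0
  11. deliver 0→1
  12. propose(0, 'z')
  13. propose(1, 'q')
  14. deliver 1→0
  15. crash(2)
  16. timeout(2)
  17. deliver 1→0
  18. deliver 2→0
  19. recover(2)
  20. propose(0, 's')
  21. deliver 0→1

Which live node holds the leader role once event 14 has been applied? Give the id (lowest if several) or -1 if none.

-1

after 1 — timeout(1): n1:cand/t1/[-]
after 2 — deliver 1→2: n2:foll/t1/[-]
after 3 — deliver 2→1: n1:lead/t1/[-]
after 4 — propose(1,'s'): n1:lead/t1/[s]
after 5 — deliver 1→0: n0:foll/t1/[-]
after 6 — deliver 0→1: ·
after 7 — timeout(1): n1:cand/t2/[s]
after 8 — deliver 1→2: n2:foll/t1/[s]
after 9 — deliver 2→1: ·
after 10 — deliver 1→0: n0:foll/t1/[s]
after 11 — deliver 0→1: ·
after 12 — propose(0,'z'): ·
after 13 — propose(1,'q'): ·
after 14 — deliver 1→0: n0:foll/t2/[s]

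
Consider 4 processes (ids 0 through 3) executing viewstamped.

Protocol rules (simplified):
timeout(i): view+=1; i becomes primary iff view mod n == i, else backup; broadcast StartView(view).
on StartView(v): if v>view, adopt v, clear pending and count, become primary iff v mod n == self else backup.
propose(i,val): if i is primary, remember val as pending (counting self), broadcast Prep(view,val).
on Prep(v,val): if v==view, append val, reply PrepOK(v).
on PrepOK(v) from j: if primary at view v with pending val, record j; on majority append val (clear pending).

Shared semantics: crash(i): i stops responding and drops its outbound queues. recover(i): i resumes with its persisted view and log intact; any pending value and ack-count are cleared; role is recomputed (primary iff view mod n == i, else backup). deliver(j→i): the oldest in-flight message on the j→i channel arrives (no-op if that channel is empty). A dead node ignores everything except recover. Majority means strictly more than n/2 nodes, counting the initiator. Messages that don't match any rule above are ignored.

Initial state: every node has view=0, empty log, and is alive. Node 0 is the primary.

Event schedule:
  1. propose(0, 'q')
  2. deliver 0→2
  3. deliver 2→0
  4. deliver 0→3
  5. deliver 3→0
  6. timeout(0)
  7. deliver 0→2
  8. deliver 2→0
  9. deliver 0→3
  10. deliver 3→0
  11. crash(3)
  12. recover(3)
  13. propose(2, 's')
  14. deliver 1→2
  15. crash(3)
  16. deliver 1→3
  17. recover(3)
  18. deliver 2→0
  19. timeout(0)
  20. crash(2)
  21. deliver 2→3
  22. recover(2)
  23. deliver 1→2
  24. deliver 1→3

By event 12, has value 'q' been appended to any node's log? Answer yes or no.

yes

step 1 propose(0,'q'): —
step 2 deliver 0→2: 2={back,v=0,log=q}
step 3 deliver 2→0: —
step 4 deliver 0→3: 3={back,v=0,log=q}
step 5 deliver 3→0: 0={prim,v=0,log=q}
step 6 timeout(0): 0={back,v=1,log=q}
step 7 deliver 0→2: 2={back,v=1,log=q}
step 8 deliver 2→0: —
step 9 deliver 0→3: 3={back,v=1,log=q}
step 10 deliver 3→0: —
step 11 crash(3): 3={✗back,v=1,log=q}
step 12 recover(3): 3={back,v=1,log=q}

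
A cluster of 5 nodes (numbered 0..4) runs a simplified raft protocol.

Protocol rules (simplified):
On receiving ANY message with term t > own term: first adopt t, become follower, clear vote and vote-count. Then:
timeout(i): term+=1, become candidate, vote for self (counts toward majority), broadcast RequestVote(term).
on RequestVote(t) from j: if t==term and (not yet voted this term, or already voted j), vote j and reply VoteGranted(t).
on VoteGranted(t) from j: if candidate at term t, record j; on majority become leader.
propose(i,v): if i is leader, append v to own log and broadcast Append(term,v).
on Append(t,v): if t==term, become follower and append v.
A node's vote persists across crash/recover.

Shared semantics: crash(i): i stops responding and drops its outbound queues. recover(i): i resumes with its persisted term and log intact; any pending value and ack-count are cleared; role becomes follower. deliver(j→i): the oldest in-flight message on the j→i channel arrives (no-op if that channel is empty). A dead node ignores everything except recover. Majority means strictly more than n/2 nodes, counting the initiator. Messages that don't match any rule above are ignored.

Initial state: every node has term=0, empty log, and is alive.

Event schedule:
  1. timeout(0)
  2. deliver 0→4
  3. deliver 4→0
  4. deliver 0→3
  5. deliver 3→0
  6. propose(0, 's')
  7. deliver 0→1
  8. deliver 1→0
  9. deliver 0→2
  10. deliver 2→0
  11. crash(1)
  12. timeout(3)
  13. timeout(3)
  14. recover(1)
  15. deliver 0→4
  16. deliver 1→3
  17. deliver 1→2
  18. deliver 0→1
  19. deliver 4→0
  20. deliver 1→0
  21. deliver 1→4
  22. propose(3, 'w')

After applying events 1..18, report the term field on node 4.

1

e1 timeout(0): 0[cand,t=1,-]
e2 deliver 0→4: 4[foll,t=1,-]
e3 deliver 4→0: ·
e4 deliver 0→3: 3[foll,t=1,-]
e5 deliver 3→0: 0[lead,t=1,-]
e6 propose(0,'s'): 0[lead,t=1,s]
e7 deliver 0→1: 1[foll,t=1,-]
e8 deliver 1→0: ·
e9 deliver 0→2: 2[foll,t=1,-]
e10 deliver 2→0: ·
e11 crash(1): 1[✗foll,t=1,-]
e12 timeout(3): 3[cand,t=2,-]
e13 timeout(3): 3[cand,t=3,-]
e14 recover(1): 1[foll,t=1,-]
e15 deliver 0→4: 4[foll,t=1,s]
e16 deliver 1→3: ·
e17 deliver 1→2: ·
e18 deliver 0→1: 1[foll,t=1,s]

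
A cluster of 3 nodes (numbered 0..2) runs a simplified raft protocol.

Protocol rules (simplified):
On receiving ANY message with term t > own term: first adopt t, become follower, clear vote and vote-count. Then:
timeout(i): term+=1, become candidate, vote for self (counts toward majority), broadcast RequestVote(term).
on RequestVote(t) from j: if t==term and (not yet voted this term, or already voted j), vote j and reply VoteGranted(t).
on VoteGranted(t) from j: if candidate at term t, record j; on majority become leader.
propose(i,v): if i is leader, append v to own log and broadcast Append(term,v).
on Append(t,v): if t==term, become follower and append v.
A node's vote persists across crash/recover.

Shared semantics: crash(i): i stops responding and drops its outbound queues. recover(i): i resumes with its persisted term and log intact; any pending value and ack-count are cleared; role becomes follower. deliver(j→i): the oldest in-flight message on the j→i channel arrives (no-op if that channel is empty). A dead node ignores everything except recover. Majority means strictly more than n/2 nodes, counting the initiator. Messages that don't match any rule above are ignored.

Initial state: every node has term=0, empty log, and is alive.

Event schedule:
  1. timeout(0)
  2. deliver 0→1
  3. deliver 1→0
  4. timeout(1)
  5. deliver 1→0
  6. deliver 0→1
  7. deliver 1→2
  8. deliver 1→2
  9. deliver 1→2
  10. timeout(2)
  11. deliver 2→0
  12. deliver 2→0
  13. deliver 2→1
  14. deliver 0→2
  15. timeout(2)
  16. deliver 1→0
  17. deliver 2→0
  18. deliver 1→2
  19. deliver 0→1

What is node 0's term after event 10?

2

1. timeout(0):  <0:cand t1 ->
2. deliver 0→1:  <1:foll t1 ->
3. deliver 1→0:  <0:lead t1 ->
4. timeout(1):  <1:cand t2 ->
5. deliver 1→0:  <0:foll t2 ->
6. deliver 0→1:  <1:lead t2 ->
7. deliver 1→2:  <2:foll t2 ->
8. deliver 1→2:  nop
9. deliver 1→2:  nop
10. timeout(2):  <2:cand t3 ->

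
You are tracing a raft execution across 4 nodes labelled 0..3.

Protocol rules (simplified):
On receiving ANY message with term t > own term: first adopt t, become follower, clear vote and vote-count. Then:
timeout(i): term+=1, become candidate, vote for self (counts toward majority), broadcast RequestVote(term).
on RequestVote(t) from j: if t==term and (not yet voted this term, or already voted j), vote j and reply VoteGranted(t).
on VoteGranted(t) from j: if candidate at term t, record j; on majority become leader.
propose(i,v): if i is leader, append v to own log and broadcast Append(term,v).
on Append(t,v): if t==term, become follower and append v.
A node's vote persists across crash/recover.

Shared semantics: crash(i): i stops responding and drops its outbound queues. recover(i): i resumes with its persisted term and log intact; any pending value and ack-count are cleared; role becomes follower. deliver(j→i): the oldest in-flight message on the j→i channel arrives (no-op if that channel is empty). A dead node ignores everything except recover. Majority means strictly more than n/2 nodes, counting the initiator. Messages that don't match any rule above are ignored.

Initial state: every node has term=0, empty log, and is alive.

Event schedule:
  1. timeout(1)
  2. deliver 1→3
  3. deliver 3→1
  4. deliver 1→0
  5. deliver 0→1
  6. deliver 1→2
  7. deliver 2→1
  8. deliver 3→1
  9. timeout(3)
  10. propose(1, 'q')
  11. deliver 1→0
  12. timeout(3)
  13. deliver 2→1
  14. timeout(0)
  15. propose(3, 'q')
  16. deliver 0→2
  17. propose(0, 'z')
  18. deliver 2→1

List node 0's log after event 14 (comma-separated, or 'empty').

q

1. timeout(1):  <1:cand t1 ->
2. deliver 1→3:  <3:foll t1 ->
3. deliver 3→1:  nop
4. deliver 1→0:  <0:foll t1 ->
5. deliver 0→1:  <1:lead t1 ->
6. deliver 1→2:  <2:foll t1 ->
7. deliver 2→1:  nop
8. deliver 3→1:  nop
9. timeout(3):  <3:cand t2 ->
10. propose(1,'q'):  <1:lead t1 q>
11. deliver 1→0:  <0:foll t1 q>
12. timeout(3):  <3:cand t3 ->
13. deliver 2→1:  nop
14. timeout(0):  <0:cand t2 q>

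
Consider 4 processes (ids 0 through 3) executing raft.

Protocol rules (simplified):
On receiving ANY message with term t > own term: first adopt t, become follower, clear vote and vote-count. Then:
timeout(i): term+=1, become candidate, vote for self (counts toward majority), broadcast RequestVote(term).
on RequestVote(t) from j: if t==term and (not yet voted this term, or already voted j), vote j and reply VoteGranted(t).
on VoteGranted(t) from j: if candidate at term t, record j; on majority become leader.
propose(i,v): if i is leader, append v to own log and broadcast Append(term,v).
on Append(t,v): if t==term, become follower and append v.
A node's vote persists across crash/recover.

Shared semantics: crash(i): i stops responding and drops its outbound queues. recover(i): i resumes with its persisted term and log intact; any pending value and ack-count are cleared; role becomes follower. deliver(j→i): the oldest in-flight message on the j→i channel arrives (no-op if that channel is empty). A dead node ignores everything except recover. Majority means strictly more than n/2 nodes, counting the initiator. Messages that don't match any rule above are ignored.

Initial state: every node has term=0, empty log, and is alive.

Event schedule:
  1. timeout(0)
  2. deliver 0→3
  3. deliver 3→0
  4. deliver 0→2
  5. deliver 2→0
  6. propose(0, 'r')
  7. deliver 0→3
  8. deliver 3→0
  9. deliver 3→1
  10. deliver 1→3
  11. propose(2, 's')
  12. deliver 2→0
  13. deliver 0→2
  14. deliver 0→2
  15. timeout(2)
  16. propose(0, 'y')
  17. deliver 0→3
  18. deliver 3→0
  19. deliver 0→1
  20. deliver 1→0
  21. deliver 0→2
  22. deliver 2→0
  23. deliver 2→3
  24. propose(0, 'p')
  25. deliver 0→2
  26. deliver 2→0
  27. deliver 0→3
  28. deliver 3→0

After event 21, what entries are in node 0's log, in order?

e1 timeout(0): 0[cand,t=1,-]
e2 deliver 0→3: 3[foll,t=1,-]
e3 deliver 3→0: ·
e4 deliver 0→2: 2[foll,t=1,-]
e5 deliver 2→0: 0[lead,t=1,-]
e6 propose(0,'r'): 0[lead,t=1,r]
e7 deliver 0→3: 3[foll,t=1,r]
e8 deliver 3→0: ·
e9 deliver 3→1: ·
e10 deliver 1→3: ·
e11 propose(2,'s'): ·
e12 deliver 2→0: ·
e13 deliver 0→2: 2[foll,t=1,r]
e14 deliver 0→2: ·
e15 timeout(2): 2[cand,t=2,r]
e16 propose(0,'y'): 0[lead,t=1,r,y]
e17 deliver 0→3: 3[foll,t=1,r,y]
e18 deliver 3→0: ·
e19 deliver 0→1: 1[foll,t=1,-]
e20 deliver 1→0: ·
e21 deliver 0→2: ·

r,y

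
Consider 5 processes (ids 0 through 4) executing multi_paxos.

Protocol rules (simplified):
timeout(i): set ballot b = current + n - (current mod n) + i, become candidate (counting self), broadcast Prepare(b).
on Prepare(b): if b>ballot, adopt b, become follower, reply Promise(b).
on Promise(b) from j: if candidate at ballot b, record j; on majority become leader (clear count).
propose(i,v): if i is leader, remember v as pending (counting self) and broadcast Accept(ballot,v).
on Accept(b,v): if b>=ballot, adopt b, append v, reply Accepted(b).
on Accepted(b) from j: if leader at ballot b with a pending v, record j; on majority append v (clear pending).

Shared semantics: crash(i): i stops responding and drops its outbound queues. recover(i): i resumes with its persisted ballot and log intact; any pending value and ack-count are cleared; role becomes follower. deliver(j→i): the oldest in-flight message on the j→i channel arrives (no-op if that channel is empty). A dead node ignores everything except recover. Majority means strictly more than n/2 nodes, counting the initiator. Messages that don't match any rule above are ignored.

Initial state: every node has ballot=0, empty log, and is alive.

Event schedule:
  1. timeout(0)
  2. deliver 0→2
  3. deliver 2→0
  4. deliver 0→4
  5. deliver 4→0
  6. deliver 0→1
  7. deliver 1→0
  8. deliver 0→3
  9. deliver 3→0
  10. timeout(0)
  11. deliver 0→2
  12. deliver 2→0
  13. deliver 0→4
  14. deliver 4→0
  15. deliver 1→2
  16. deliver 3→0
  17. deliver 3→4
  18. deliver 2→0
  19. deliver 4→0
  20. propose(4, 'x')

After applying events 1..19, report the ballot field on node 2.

10

[1] timeout(0) → N0(cand b5 [-])
[2] deliver 0→2 → N2(foll b5 [-])
[3] deliver 2→0 → ∅
[4] deliver 0→4 → N4(foll b5 [-])
[5] deliver 4→0 → N0(lead b5 [-])
[6] deliver 0→1 → N1(foll b5 [-])
[7] deliver 1→0 → ∅
[8] deliver 0→3 → N3(foll b5 [-])
[9] deliver 3→0 → ∅
[10] timeout(0) → N0(cand b10 [-])
[11] deliver 0→2 → N2(foll b10 [-])
[12] deliver 2→0 → ∅
[13] deliver 0→4 → N4(foll b10 [-])
[14] deliver 4→0 → N0(lead b10 [-])
[15] deliver 1→2 → ∅
[16] deliver 3→0 → ∅
[17] deliver 3→4 → ∅
[18] deliver 2→0 → ∅
[19] deliver 4→0 → ∅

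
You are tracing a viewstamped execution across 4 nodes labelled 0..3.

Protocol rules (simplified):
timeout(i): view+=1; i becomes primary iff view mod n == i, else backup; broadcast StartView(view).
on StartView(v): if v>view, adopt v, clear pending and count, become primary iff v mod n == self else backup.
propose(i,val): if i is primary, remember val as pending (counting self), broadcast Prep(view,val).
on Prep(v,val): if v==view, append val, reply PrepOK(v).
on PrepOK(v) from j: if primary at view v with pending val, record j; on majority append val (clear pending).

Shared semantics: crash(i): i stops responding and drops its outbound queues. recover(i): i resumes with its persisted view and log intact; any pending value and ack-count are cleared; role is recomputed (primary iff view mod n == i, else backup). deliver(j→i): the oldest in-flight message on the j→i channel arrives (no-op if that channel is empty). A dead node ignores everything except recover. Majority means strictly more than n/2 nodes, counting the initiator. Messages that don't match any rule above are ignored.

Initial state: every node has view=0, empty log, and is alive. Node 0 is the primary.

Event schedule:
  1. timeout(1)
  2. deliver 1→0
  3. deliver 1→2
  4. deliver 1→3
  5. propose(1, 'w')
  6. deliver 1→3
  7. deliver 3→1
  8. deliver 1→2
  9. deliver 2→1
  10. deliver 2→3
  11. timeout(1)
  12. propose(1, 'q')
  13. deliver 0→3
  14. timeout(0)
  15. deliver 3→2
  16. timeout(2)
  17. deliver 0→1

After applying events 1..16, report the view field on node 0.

2

step 1 timeout(1): 1={prim,v=1,log=-}
step 2 deliver 1→0: 0={back,v=1,log=-}
step 3 deliver 1→2: 2={back,v=1,log=-}
step 4 deliver 1→3: 3={back,v=1,log=-}
step 5 propose(1,'w'): —
step 6 deliver 1→3: 3={back,v=1,log=w}
step 7 deliver 3→1: —
step 8 deliver 1→2: 2={back,v=1,log=w}
step 9 deliver 2→1: 1={prim,v=1,log=w}
step 10 deliver 2→3: —
step 11 timeout(1): 1={back,v=2,log=w}
step 12 propose(1,'q'): —
step 13 deliver 0→3: —
step 14 timeout(0): 0={back,v=2,log=-}
step 15 deliver 3→2: —
step 16 timeout(2): 2={prim,v=2,log=w}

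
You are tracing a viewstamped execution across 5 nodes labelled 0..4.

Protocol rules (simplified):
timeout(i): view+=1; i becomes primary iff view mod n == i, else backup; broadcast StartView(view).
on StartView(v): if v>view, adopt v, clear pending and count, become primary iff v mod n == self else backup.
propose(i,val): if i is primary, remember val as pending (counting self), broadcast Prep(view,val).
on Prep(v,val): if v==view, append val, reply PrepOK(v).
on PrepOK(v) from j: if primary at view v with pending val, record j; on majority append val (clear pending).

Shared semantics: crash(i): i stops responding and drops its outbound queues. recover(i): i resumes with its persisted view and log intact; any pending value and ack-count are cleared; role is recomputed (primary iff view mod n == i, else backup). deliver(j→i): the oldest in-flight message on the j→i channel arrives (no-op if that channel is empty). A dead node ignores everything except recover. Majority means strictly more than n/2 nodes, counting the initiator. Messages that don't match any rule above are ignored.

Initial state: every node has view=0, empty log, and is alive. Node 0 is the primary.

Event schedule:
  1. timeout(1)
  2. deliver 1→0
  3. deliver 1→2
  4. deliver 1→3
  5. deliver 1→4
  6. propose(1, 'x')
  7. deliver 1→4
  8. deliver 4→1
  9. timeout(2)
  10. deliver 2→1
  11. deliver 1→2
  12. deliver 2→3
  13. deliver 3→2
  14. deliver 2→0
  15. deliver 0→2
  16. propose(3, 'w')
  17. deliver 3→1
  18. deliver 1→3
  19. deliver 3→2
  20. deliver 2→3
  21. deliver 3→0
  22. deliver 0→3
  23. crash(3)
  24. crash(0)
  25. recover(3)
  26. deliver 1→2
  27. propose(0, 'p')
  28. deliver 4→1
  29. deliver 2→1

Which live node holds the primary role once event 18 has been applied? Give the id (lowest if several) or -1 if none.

after 1 — timeout(1): n1:prim/v1/[-]
after 2 — deliver 1→0: n0:back/v1/[-]
after 3 — deliver 1→2: n2:back/v1/[-]
after 4 — deliver 1→3: n3:back/v1/[-]
after 5 — deliver 1→4: n4:back/v1/[-]
after 6 — propose(1,'x'): ·
after 7 — deliver 1→4: n4:back/v1/[x]
after 8 — deliver 4→1: ·
after 9 — timeout(2): n2:prim/v2/[-]
after 10 — deliver 2→1: n1:back/v2/[-]
after 11 — deliver 1→2: ·
after 12 — deliver 2→3: n3:back/v2/[-]
after 13 — deliver 3→2: ·
after 14 — deliver 2→0: n0:back/v2/[-]
after 15 — deliver 0→2: ·
after 16 — propose(3,'w'): ·
after 17 — deliver 3→1: ·
after 18 — deliver 1→3: ·

2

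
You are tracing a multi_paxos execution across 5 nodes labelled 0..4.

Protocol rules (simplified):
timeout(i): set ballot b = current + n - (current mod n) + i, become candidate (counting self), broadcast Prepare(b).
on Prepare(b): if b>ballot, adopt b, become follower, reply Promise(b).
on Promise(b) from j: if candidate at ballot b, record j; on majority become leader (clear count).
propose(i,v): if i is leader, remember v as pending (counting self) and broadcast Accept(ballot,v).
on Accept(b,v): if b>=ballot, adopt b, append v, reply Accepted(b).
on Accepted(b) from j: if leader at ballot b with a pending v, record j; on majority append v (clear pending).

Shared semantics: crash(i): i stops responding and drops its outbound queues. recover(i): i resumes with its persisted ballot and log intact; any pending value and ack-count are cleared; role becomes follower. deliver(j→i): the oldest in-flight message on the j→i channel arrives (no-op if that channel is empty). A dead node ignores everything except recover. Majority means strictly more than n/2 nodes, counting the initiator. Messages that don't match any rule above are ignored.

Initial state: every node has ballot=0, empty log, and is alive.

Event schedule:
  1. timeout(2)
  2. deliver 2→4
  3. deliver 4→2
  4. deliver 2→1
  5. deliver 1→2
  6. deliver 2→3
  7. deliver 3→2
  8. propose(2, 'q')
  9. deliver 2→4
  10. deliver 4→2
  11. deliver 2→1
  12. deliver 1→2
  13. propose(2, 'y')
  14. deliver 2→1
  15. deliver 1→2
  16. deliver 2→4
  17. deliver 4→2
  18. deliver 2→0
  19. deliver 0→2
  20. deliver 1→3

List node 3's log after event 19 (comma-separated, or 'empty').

empty

step 1 timeout(2): 2={cand,b=7,log=-}
step 2 deliver 2→4: 4={foll,b=7,log=-}
step 3 deliver 4→2: —
step 4 deliver 2→1: 1={foll,b=7,log=-}
step 5 deliver 1→2: 2={lead,b=7,log=-}
step 6 deliver 2→3: 3={foll,b=7,log=-}
step 7 deliver 3→2: —
step 8 propose(2,'q'): —
step 9 deliver 2→4: 4={foll,b=7,log=q}
step 10 deliver 4→2: —
step 11 deliver 2→1: 1={foll,b=7,log=q}
step 12 deliver 1→2: 2={lead,b=7,log=q}
step 13 propose(2,'y'): —
step 14 deliver 2→1: 1={foll,b=7,log=q,y}
step 15 deliver 1→2: —
step 16 deliver 2→4: 4={foll,b=7,log=q,y}
step 17 deliver 4→2: 2={lead,b=7,log=q,y}
step 18 deliver 2→0: 0={foll,b=7,log=-}
step 19 deliver 0→2: —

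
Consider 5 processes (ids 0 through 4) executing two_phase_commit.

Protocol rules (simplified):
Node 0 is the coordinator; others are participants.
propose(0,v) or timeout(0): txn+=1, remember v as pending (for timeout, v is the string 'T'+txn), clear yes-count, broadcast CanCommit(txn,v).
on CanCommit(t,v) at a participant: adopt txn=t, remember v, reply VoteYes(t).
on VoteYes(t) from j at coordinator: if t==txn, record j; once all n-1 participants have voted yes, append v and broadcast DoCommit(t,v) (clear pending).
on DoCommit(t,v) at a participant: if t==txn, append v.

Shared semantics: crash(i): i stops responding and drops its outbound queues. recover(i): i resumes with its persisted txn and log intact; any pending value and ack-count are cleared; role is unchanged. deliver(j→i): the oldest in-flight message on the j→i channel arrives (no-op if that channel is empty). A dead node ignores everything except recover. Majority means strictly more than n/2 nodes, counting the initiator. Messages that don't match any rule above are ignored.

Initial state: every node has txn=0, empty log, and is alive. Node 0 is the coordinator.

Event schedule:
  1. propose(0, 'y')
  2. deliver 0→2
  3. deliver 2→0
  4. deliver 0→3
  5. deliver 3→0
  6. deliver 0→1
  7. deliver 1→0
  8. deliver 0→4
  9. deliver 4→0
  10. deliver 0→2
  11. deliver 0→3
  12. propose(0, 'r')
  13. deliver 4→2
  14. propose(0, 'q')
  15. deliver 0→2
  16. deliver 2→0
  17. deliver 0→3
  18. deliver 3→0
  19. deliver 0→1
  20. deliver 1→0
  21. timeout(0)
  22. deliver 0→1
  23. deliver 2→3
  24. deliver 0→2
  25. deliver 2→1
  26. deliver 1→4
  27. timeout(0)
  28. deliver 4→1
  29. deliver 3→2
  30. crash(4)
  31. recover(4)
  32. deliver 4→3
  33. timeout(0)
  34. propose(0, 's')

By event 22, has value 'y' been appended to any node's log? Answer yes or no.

[1] propose(0,'y') → N0(coor t1 [-])
[2] deliver 0→2 → N2(part t1 [-])
[3] deliver 2→0 → ∅
[4] deliver 0→3 → N3(part t1 [-])
[5] deliver 3→0 → ∅
[6] deliver 0→1 → N1(part t1 [-])
[7] deliver 1→0 → ∅
[8] deliver 0→4 → N4(part t1 [-])
[9] deliver 4→0 → N0(coor t1 [y])
[10] deliver 0→2 → N2(part t1 [y])
[11] deliver 0→3 → N3(part t1 [y])
[12] propose(0,'r') → N0(coor t2 [y])
[13] deliver 4→2 → ∅
[14] propose(0,'q') → N0(coor t3 [y])
[15] deliver 0→2 → N2(part t2 [y])
[16] deliver 2→0 → ∅
[17] deliver 0→3 → N3(part t2 [y])
[18] deliver 3→0 → ∅
[19] deliver 0→1 → N1(part t1 [y])
[20] deliver 1→0 → ∅
[21] timeout(0) → N0(coor t4 [y])
[22] deliver 0→1 → N1(part t2 [y])

yes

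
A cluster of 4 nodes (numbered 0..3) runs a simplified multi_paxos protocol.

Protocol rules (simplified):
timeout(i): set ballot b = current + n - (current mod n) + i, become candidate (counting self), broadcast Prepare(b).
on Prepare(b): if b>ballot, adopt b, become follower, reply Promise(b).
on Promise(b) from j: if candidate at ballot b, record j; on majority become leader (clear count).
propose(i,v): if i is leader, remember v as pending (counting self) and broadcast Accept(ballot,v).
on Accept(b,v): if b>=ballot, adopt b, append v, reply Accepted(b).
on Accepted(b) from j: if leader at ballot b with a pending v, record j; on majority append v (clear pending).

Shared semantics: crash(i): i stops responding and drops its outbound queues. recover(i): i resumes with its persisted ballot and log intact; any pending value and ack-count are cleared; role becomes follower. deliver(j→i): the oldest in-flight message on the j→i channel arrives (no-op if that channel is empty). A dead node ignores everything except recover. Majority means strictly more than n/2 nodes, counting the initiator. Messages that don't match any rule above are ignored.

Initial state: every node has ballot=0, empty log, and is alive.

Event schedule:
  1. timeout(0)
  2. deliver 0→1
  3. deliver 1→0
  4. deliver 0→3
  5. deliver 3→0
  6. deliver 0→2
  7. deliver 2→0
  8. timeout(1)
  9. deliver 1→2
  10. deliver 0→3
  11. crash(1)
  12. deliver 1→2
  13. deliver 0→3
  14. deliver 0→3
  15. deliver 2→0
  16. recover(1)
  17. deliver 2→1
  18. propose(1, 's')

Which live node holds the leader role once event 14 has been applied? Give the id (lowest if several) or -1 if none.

0

step 1 timeout(0): 0={cand,b=4,log=-}
step 2 deliver 0→1: 1={foll,b=4,log=-}
step 3 deliver 1→0: —
step 4 deliver 0→3: 3={foll,b=4,log=-}
step 5 deliver 3→0: 0={lead,b=4,log=-}
step 6 deliver 0→2: 2={foll,b=4,log=-}
step 7 deliver 2→0: —
step 8 timeout(1): 1={cand,b=9,log=-}
step 9 deliver 1→2: 2={foll,b=9,log=-}
step 10 deliver 0→3: —
step 11 crash(1): 1={✗cand,b=9,log=-}
step 12 deliver 1→2: —
step 13 deliver 0→3: —
step 14 deliver 0→3: —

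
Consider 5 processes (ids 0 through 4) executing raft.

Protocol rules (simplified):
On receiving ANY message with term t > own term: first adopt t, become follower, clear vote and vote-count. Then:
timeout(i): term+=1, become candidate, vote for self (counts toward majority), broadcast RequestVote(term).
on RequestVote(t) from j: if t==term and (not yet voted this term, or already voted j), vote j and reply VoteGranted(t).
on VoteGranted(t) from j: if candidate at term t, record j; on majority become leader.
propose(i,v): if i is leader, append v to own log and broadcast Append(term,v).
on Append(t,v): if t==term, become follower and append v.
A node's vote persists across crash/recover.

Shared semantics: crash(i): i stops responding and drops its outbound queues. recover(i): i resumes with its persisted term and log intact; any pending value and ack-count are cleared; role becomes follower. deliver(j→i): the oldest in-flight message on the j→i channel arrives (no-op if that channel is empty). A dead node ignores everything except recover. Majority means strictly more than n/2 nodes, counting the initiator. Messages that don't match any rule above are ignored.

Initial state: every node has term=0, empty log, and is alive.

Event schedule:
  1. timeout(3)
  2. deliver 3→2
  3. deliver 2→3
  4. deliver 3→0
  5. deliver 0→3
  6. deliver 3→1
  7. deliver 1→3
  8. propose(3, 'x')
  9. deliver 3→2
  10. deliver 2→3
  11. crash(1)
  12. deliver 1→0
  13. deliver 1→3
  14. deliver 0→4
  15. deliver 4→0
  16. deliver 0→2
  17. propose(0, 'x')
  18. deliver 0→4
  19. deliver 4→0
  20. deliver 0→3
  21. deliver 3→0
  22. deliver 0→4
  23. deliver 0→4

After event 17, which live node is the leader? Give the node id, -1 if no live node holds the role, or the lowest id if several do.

after 1 — timeout(3): n3:cand/t1/[-]
after 2 — deliver 3→2: n2:foll/t1/[-]
after 3 — deliver 2→3: ·
after 4 — deliver 3→0: n0:foll/t1/[-]
after 5 — deliver 0→3: n3:lead/t1/[-]
after 6 — deliver 3→1: n1:foll/t1/[-]
after 7 — deliver 1→3: ·
after 8 — propose(3,'x'): n3:lead/t1/[x]
after 9 — deliver 3→2: n2:foll/t1/[x]
after 10 — deliver 2→3: ·
after 11 — crash(1): n1:✗foll/t1/[-]
after 12 — deliver 1→0: ·
after 13 — deliver 1→3: ·
after 14 — deliver 0→4: ·
after 15 — deliver 4→0: ·
after 16 — deliver 0→2: ·
after 17 — propose(0,'x'): ·

3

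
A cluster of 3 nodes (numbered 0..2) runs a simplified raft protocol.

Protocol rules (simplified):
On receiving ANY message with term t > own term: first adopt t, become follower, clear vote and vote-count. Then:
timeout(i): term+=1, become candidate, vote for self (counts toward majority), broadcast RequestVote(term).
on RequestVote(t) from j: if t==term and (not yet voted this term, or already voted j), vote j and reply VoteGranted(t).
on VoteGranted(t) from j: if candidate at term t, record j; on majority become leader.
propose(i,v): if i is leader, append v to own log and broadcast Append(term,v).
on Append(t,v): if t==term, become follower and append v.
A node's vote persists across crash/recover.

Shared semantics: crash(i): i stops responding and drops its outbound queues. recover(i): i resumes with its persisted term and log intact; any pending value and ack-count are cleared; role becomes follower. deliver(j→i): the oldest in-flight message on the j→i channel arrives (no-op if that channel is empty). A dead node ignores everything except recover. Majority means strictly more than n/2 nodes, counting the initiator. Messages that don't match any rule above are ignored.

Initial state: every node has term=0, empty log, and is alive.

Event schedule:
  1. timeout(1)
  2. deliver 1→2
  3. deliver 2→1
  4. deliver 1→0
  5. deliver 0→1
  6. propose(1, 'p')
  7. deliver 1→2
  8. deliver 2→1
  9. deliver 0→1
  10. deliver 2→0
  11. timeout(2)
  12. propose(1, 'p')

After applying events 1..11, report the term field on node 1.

1

after 1 — timeout(1): n1:cand/t1/[-]
after 2 — deliver 1→2: n2:foll/t1/[-]
after 3 — deliver 2→1: n1:lead/t1/[-]
after 4 — deliver 1→0: n0:foll/t1/[-]
after 5 — deliver 0→1: ·
after 6 — propose(1,'p'): n1:lead/t1/[p]
after 7 — deliver 1→2: n2:foll/t1/[p]
after 8 — deliver 2→1: ·
after 9 — deliver 0→1: ·
after 10 — deliver 2→0: ·
after 11 — timeout(2): n2:cand/t2/[p]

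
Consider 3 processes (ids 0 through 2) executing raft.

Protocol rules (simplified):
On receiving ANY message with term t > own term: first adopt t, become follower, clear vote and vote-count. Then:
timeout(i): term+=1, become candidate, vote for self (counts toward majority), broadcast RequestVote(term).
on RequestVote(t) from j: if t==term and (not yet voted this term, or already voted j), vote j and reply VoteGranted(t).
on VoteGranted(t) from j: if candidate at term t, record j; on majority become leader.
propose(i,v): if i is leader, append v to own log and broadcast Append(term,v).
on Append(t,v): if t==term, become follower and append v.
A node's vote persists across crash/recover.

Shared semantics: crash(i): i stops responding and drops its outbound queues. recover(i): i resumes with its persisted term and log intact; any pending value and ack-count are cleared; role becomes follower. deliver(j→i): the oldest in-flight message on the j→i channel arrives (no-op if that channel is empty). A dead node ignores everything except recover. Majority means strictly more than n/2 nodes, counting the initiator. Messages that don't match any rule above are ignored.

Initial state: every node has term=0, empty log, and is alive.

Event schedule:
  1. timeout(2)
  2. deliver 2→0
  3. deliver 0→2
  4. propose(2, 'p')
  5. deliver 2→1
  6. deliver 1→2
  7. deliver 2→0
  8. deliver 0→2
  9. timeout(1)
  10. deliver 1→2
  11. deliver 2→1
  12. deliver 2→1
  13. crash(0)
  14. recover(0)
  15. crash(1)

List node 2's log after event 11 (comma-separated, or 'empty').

p

e1 timeout(2): 2[cand,t=1,-]
e2 deliver 2→0: 0[foll,t=1,-]
e3 deliver 0→2: 2[lead,t=1,-]
e4 propose(2,'p'): 2[lead,t=1,p]
e5 deliver 2→1: 1[foll,t=1,-]
e6 deliver 1→2: ·
e7 deliver 2→0: 0[foll,t=1,p]
e8 deliver 0→2: ·
e9 timeout(1): 1[cand,t=2,-]
e10 deliver 1→2: 2[foll,t=2,p]
e11 deliver 2→1: ·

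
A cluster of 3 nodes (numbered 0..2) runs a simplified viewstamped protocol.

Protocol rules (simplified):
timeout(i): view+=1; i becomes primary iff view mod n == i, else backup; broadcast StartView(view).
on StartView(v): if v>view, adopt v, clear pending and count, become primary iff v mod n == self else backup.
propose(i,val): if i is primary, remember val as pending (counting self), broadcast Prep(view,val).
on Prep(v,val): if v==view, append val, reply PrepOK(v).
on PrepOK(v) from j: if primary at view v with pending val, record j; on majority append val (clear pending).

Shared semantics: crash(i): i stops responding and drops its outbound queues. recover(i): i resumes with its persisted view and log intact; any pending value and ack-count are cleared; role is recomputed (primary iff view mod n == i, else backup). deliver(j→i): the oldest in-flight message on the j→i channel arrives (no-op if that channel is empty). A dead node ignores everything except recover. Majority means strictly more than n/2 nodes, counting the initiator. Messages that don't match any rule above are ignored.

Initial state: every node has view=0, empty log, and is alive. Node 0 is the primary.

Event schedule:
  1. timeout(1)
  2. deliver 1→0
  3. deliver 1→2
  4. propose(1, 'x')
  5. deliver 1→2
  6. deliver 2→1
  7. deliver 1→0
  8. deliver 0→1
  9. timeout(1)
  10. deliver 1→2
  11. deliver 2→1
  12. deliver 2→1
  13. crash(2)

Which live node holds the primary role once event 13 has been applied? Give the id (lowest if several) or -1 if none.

-1

step 1 timeout(1): 1={prim,v=1,log=-}
step 2 deliver 1→0: 0={back,v=1,log=-}
step 3 deliver 1→2: 2={back,v=1,log=-}
step 4 propose(1,'x'): —
step 5 deliver 1→2: 2={back,v=1,log=x}
step 6 deliver 2→1: 1={prim,v=1,log=x}
step 7 deliver 1→0: 0={back,v=1,log=x}
step 8 deliver 0→1: —
step 9 timeout(1): 1={back,v=2,log=x}
step 10 deliver 1→2: 2={prim,v=2,log=x}
step 11 deliver 2→1: —
step 12 deliver 2→1: —
step 13 crash(2): 2={✗prim,v=2,log=x}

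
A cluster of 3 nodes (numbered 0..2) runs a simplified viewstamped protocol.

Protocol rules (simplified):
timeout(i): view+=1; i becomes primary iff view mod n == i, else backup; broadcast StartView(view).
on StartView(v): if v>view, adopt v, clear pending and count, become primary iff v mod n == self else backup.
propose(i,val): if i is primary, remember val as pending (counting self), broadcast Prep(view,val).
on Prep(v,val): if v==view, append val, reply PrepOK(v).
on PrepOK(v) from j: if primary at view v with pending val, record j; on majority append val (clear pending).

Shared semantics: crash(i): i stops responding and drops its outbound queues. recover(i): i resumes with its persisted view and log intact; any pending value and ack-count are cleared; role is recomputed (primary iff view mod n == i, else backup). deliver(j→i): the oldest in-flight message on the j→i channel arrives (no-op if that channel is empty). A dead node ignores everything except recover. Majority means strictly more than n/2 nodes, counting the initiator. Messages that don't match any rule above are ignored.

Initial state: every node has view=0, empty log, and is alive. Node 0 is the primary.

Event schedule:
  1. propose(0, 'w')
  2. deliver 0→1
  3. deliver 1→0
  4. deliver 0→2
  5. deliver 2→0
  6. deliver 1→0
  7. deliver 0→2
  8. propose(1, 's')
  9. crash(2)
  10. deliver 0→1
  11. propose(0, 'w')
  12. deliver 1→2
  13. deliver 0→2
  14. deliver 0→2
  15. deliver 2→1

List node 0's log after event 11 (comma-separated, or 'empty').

[1] propose(0,'w') → ∅
[2] deliver 0→1 → N1(back v0 [w])
[3] deliver 1→0 → N0(prim v0 [w])
[4] deliver 0→2 → N2(back v0 [w])
[5] deliver 2→0 → ∅
[6] deliver 1→0 → ∅
[7] deliver 0→2 → ∅
[8] propose(1,'s') → ∅
[9] crash(2) → N2(✗back v0 [w])
[10] deliver 0→1 → ∅
[11] propose(0,'w') → ∅

w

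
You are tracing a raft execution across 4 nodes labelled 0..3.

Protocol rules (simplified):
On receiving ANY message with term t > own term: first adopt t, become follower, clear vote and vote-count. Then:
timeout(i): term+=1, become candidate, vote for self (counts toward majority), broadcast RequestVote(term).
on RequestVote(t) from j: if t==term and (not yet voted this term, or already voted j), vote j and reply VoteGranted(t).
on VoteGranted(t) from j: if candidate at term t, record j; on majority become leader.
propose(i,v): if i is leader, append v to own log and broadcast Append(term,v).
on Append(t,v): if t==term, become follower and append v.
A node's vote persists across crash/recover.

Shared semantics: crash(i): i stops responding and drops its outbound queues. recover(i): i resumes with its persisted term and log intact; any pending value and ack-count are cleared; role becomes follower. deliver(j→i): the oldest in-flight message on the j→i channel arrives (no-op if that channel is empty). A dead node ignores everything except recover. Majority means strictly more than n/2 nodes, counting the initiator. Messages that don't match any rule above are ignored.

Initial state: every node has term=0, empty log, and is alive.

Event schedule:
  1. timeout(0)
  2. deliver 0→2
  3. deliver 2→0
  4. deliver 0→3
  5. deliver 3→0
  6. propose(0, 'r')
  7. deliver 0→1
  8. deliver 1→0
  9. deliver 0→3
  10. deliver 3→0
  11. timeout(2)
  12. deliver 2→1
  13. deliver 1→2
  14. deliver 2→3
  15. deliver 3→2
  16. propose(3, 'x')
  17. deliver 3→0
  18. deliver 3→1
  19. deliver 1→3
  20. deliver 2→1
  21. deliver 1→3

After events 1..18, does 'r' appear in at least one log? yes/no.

yes

after 1 — timeout(0): n0:cand/t1/[-]
after 2 — deliver 0→2: n2:foll/t1/[-]
after 3 — deliver 2→0: ·
after 4 — deliver 0→3: n3:foll/t1/[-]
after 5 — deliver 3→0: n0:lead/t1/[-]
after 6 — propose(0,'r'): n0:lead/t1/[r]
after 7 — deliver 0→1: n1:foll/t1/[-]
after 8 — deliver 1→0: ·
after 9 — deliver 0→3: n3:foll/t1/[r]
after 10 — deliver 3→0: ·
after 11 — timeout(2): n2:cand/t2/[-]
after 12 — deliver 2→1: n1:foll/t2/[-]
after 13 — deliver 1→2: ·
after 14 — deliver 2→3: n3:foll/t2/[r]
after 15 — deliver 3→2: n2:lead/t2/[-]
after 16 — propose(3,'x'): ·
after 17 — deliver 3→0: ·
after 18 — deliver 3→1: ·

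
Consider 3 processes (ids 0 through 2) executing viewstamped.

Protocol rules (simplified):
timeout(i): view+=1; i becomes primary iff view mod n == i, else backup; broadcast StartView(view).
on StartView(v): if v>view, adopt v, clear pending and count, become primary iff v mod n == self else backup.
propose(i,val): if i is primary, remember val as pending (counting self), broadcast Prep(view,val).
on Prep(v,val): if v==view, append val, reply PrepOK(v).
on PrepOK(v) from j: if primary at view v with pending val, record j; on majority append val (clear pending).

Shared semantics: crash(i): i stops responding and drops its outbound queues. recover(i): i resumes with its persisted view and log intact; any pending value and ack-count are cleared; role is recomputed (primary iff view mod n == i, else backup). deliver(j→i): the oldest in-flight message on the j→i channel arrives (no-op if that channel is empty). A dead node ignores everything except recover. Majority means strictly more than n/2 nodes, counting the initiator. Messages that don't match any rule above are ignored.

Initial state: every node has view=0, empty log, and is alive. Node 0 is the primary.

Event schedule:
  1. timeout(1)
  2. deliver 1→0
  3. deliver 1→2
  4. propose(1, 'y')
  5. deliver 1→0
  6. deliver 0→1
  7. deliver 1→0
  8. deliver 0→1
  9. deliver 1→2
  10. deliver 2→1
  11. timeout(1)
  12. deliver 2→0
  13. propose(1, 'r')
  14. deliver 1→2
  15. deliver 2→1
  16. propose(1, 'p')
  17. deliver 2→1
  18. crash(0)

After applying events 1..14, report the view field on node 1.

2

after 1 — timeout(1): n1:prim/v1/[-]
after 2 — deliver 1→0: n0:back/v1/[-]
after 3 — deliver 1→2: n2:back/v1/[-]
after 4 — propose(1,'y'): ·
after 5 — deliver 1→0: n0:back/v1/[y]
after 6 — deliver 0→1: n1:prim/v1/[y]
after 7 — deliver 1→0: ·
after 8 — deliver 0→1: ·
after 9 — deliver 1→2: n2:back/v1/[y]
after 10 — deliver 2→1: ·
after 11 — timeout(1): n1:back/v2/[y]
after 12 — deliver 2→0: ·
after 13 — propose(1,'r'): ·
after 14 — deliver 1→2: n2:prim/v2/[y]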